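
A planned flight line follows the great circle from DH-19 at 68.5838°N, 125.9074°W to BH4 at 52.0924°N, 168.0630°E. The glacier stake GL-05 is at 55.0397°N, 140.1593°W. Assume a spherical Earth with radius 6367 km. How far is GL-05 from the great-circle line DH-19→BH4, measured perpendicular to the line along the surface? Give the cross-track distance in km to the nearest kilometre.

δ₁₃ = central angle DH-19→GL-05 = 0.262476 rad  (haversine)
θ₁₃ = bearing DH-19→GL-05 = 212.934°,  θ₁₂ = bearing DH-19→BH4 = 275.669°
dₓₜ = R·arcsin(sin δ₁₃ · sin(θ₁₃ − θ₁₂)) = 6367·arcsin(0.25947·sin(-62.735°)) = -1481.858 km
|dₓₜ| = 1481.858 km

1482 km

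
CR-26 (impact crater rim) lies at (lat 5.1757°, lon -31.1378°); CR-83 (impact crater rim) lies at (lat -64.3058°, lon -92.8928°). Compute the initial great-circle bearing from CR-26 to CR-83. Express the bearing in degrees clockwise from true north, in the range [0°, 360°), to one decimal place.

202.6°

Δλ = -61.7550°
y = sin Δλ · cos φ₂ = -0.381944
x = cos φ₁ sin φ₂ − sin φ₁ cos φ₂ cos Δλ = -0.915956
θ = atan2(y, x) = -157.3644° → 202.6356° (mod 360°)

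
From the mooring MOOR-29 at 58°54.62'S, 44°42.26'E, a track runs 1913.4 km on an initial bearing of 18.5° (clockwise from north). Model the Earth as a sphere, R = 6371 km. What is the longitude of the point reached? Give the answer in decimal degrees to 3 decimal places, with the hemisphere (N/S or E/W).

MOOR-29: φ = -58.91033°, λ = +44.70433°
δ = d/R = 1913.4/6371 = 0.300330 rad
φ₂ = arcsin(sin φ₁ cos δ + cos φ₁ sin δ cos θ)
   = arcsin(-0.85636·0.95524 + 0.51638·0.29584·0.94832) = -42.31142°
λ₂ = λ₁ + atan2(sin θ sin δ cos φ₁, cos δ − sin φ₁ sin φ₂) = 51.99699°

51.997°E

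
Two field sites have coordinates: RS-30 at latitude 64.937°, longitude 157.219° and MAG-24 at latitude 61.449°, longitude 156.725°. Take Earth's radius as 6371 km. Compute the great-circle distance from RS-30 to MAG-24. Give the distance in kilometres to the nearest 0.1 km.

Δφ = -3.4880°,  Δλ = -0.4940°
a = sin²(Δφ/2) + cos φ₁ cos φ₂ sin²(Δλ/2) = 0.000930
c = 2·arcsin(√a) = 0.061001 rad = 3.4951°
d = R·c = 6371 × 0.061001 = 388.6 km

388.6 km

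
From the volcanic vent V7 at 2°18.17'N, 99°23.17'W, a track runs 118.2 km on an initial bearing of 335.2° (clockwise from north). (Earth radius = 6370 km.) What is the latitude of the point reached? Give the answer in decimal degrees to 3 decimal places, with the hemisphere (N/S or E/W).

3.268°N

V7: φ = +2.30283°, λ = -99.38617°
δ = d/R = 118.2/6370 = 0.018556 rad
φ₂ = arcsin(sin φ₁ cos δ + cos φ₁ sin δ cos θ)
   = arcsin(0.04018·0.99983 + 0.99919·0.01855·0.90778) = 3.26787°
λ₂ = λ₁ + atan2(sin θ sin δ cos φ₁, cos δ − sin φ₁ sin φ₂) = -99.83282°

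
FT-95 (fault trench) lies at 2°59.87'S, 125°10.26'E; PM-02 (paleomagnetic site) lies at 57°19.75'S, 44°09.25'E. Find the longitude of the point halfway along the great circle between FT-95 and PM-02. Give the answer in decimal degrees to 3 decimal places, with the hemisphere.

98.957°E

FT-95: φ = -2.99783°, λ = +125.17100°
PM-02: φ = -57.32917°, λ = +44.15417°
Bx = cos φ₂ cos Δλ = 0.084289,  By = cos φ₂ sin Δλ = -0.533191
φₘ = atan2(sin φ₁ + sin φ₂, √((cos φ₁ + Bx)² + By²)) = -36.52766°
λₘ = λ₁ + atan2(By, cos φ₁ + Bx) = 98.95703°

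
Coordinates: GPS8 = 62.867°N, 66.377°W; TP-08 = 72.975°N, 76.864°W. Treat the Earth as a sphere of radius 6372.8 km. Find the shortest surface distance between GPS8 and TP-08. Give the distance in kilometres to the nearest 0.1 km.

Δφ = 10.1080°,  Δλ = -10.4870°
a = sin²(Δφ/2) + cos φ₁ cos φ₂ sin²(Δλ/2) = 0.008876
c = 2·arcsin(√a) = 0.188704 rad = 10.8119°
d = R·c = 6372.8 × 0.188704 = 1202.6 km

1202.6 km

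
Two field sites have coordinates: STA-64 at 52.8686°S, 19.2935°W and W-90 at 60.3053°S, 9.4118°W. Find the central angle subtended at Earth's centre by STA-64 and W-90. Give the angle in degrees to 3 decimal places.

9.194°

Δφ = -7.4367°,  Δλ = 9.8817°
a = sin²(Δφ/2) + cos φ₁ cos φ₂ sin²(Δλ/2) = 0.006424
c = 2·arcsin(√a) = 0.160471 rad = 9.1943°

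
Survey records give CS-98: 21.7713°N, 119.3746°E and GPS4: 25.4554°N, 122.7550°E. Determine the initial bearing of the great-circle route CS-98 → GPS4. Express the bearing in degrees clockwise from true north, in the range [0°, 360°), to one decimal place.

39.4°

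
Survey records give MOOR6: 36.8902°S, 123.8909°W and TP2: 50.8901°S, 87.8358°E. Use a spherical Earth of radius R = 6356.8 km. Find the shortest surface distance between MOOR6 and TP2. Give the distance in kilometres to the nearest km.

Δφ = -13.9999°,  Δλ = -148.2733°
a = sin²(Δφ/2) + cos φ₁ cos φ₂ sin²(Δλ/2) = 0.481670
c = 2·arcsin(√a) = 1.534128 rad = 87.8991°
d = R·c = 6356.8 × 1.534128 = 9752.1 km

9752 km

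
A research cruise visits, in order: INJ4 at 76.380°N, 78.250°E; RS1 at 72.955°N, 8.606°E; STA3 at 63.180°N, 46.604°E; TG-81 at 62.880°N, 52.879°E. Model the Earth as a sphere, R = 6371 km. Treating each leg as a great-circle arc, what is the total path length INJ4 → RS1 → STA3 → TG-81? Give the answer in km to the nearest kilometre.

INJ4→RS1: c = 0.307149 rad, d = 1956.85 km
RS1→STA3: c = 0.292769 rad, d = 1865.23 km
STA3→TG-81: c = 0.049925 rad, d = 318.07 km
Total = 1956.85 + 1865.23 + 318.07 = 4140.14 km

4140 km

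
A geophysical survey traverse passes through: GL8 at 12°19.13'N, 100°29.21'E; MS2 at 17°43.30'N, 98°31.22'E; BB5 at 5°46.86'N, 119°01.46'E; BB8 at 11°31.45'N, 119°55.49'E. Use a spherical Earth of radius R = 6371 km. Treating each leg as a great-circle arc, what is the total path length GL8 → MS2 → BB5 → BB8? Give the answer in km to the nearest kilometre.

3876 km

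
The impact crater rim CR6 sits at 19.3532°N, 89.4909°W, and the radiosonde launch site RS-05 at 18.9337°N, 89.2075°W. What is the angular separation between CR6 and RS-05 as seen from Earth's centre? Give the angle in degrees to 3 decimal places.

Δφ = -0.4195°,  Δλ = 0.2834°
a = sin²(Δφ/2) + cos φ₁ cos φ₂ sin²(Δλ/2) = 0.000019
c = 2·arcsin(√a) = 0.008686 rad = 0.4977°

0.498°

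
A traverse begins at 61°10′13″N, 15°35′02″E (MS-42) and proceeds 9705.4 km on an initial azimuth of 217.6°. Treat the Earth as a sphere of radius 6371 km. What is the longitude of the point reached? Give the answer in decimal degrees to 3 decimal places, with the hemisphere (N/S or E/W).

24.814°W

MS-42: φ = +61.17028°, λ = +15.58389°
δ = d/R = 9705.4/6371 = 1.523372 rad
φ₂ = arcsin(sin φ₁ cos δ + cos φ₁ sin δ cos θ)
   = arcsin(0.87606·0.04741 + 0.48221·0.99888·-0.79229) = -19.88222°
λ₂ = λ₁ + atan2(sin θ sin δ cos φ₁, cos δ − sin φ₁ sin φ₂) = -24.81381°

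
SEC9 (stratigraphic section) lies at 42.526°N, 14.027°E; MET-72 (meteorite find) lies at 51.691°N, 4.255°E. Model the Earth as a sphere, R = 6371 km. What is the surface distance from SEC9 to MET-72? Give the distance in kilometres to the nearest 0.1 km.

1256.8 km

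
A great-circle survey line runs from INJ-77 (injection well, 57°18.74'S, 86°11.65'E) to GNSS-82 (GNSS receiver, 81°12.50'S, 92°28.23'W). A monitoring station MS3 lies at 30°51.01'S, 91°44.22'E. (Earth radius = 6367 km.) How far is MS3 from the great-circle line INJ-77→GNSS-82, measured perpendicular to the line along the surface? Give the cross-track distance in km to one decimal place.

INJ-77: φ = -57.31233°, λ = +86.19417°
GNSS-82: φ = -81.20833°, λ = -92.47050°
MS3: φ = -30.85017°, λ = +91.73700°
δ₁₃ = central angle INJ-77→MS3 = 0.466693 rad  (haversine)
θ₁₃ = bearing INJ-77→MS3 = 10.620°,  θ₁₂ = bearing INJ-77→GNSS-82 = 180.308°
dₓₜ = R·arcsin(sin δ₁₃ · sin(θ₁₃ − θ₁₂)) = 6367·arcsin(0.44994·sin(-169.688°)) = -513.380 km
|dₓₜ| = 513.380 km

513.4 km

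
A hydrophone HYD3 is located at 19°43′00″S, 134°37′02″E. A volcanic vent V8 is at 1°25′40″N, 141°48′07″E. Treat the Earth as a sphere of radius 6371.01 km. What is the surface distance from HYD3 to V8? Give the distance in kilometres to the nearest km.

2478 km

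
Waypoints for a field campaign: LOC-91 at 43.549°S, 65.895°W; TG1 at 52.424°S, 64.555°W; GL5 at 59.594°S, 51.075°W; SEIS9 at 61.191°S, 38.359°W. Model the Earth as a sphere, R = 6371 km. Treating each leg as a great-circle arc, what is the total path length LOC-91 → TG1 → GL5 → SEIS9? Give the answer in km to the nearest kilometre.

2864 km

LOC-91→TG1: c = 0.155679 rad, d = 991.83 km
TG1→GL5: c = 0.180926 rad, d = 1152.68 km
GL5→SEIS9: c = 0.112936 rad, d = 719.51 km
Total = 991.83 + 1152.68 + 719.51 = 2864.02 km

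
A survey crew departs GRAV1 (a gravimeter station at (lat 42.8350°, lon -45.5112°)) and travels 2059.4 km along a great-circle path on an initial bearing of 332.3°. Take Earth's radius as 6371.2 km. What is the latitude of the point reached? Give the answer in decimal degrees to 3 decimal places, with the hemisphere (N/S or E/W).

58.311°N

δ = d/R = 2059.4/6371.2 = 0.323236 rad
φ₂ = arcsin(sin φ₁ cos δ + cos φ₁ sin δ cos θ)
   = arcsin(0.67989·0.94821 + 0.73331·0.31764·0.88539) = 58.31102°
λ₂ = λ₁ + atan2(sin θ sin δ cos φ₁, cos δ − sin φ₁ sin φ₂) = -61.83556°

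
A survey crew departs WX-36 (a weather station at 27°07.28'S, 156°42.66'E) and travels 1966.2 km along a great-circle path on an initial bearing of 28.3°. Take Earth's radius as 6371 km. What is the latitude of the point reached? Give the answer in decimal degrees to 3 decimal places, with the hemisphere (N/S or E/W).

11.321°S

WX-36: φ = -27.12133°, λ = +156.71100°
δ = d/R = 1966.2/6371 = 0.308617 rad
φ₂ = arcsin(sin φ₁ cos δ + cos φ₁ sin δ cos θ)
   = arcsin(-0.45588·0.95275 + 0.89004·0.30374·0.88048) = -11.32111°
λ₂ = λ₁ + atan2(sin θ sin δ cos φ₁, cos δ − sin φ₁ sin φ₂) = 165.15587°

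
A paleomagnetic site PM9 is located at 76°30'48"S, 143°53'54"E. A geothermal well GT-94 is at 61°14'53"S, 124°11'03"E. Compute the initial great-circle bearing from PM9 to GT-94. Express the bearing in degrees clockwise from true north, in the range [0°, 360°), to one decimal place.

325.5°

PM9: φ = -76.51333°, λ = +143.89833°
GT-94: φ = -61.24806°, λ = +124.18417°
Δλ = -19.7142°
y = sin Δλ · cos φ₂ = -0.162261
x = cos φ₁ sin φ₂ − sin φ₁ cos φ₂ cos Δλ = 0.235872
θ = atan2(y, x) = -34.5248° → 325.4752° (mod 360°)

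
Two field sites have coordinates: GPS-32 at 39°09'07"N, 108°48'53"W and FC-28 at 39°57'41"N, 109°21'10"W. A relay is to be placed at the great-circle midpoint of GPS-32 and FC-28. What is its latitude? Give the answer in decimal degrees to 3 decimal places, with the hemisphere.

GPS-32: φ = +39.15194°, λ = -108.81472°
FC-28: φ = +39.96139°, λ = -109.35278°
Bx = cos φ₂ cos Δλ = 0.766444,  By = cos φ₂ sin Δλ = -0.007198
φₘ = atan2(sin φ₁ + sin φ₂, √((cos φ₁ + Bx)² + By²)) = 39.55698°
λₘ = λ₁ + atan2(By, cos φ₁ + Bx) = -109.08218°

39.557°N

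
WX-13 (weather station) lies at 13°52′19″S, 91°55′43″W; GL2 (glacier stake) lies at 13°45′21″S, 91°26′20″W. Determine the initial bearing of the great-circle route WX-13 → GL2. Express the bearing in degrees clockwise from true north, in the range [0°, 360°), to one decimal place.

76.3°

WX-13: φ = -13.87194°, λ = -91.92861°
GL2: φ = -13.75583°, λ = -91.43889°
Δλ = 0.4897°
y = sin Δλ · cos φ₂ = 0.008302
x = cos φ₁ sin φ₂ − sin φ₁ cos φ₂ cos Δλ = 0.002018
θ = atan2(y, x) = 76.3378° → 76.3378° (mod 360°)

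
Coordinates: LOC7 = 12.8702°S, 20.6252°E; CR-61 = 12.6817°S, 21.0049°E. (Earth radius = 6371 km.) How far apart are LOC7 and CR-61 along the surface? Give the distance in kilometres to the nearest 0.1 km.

46.2 km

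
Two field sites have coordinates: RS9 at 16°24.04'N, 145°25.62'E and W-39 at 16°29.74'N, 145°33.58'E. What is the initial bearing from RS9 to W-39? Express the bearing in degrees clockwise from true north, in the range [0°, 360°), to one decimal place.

RS9: φ = +16.40067°, λ = +145.42700°
W-39: φ = +16.49567°, λ = +145.55967°
Δλ = 0.1327°
y = sin Δλ · cos φ₂ = 0.002220
x = cos φ₁ sin φ₂ − sin φ₁ cos φ₂ cos Δλ = 0.001659
θ = atan2(y, x) = 53.2349° → 53.2349° (mod 360°)

53.2°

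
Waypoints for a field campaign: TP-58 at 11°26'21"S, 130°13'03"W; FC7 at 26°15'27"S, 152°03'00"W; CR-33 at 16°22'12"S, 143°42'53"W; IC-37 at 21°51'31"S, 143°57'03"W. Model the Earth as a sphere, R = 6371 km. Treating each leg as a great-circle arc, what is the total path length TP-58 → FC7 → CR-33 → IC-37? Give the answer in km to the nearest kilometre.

4827 km

TP-58: φ = -11.43917°, λ = -130.21750°
FC7: φ = -26.25750°, λ = -152.05000°
CR-33: φ = -16.37000°, λ = -143.71472°
IC-37: φ = -21.85861°, λ = -143.95083°
TP-58→FC7: c = 0.442474 rad, d = 2819.00 km
FC7→CR-33: c = 0.219265 rad, d = 1396.94 km
CR-33→IC-37: c = 0.095873 rad, d = 610.81 km
Total = 2819.00 + 1396.94 + 610.81 = 4826.75 km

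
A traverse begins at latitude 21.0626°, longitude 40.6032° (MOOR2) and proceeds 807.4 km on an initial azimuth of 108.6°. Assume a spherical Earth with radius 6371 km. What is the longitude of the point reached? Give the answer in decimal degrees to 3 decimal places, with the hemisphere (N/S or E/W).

47.864°E

δ = d/R = 807.4/6371 = 0.126730 rad
φ₂ = arcsin(sin φ₁ cos δ + cos φ₁ sin δ cos θ)
   = arcsin(0.35939·0.99198 + 0.93319·0.12639·-0.31896) = 18.59552°
λ₂ = λ₁ + atan2(sin θ sin δ cos φ₁, cos δ − sin φ₁ sin φ₂) = 47.86413°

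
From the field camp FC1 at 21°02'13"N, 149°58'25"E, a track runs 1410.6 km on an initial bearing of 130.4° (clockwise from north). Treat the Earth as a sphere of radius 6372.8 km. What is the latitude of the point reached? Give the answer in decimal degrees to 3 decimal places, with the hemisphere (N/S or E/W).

12.557°N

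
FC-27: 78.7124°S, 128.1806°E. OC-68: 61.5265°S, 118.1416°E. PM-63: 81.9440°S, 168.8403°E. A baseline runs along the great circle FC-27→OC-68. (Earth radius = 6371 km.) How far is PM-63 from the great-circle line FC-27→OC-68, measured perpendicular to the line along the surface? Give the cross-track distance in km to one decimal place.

δ₁₃ = central angle FC-27→PM-63 = 0.128244 rad  (haversine)
θ₁₃ = bearing FC-27→PM-63 = 134.442°,  θ₁₂ = bearing FC-27→OC-68 = 343.920°
dₓₜ = R·arcsin(sin δ₁₃ · sin(θ₁₃ − θ₁₂)) = 6371·arcsin(0.12789·sin(-209.479°)) = 401.231 km
|dₓₜ| = 401.231 km

401.2 km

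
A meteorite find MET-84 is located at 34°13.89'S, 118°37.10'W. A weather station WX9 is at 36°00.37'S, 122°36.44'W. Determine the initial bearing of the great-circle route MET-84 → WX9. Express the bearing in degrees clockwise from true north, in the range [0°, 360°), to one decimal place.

240.3°

MET-84: φ = -34.23150°, λ = -118.61833°
WX9: φ = -36.00617°, λ = -122.60733°
Δλ = -3.9890°
y = sin Δλ · cos φ₂ = -0.056275
x = cos φ₁ sin φ₂ − sin φ₁ cos φ₂ cos Δλ = -0.032071
θ = atan2(y, x) = -119.6790° → 240.3210° (mod 360°)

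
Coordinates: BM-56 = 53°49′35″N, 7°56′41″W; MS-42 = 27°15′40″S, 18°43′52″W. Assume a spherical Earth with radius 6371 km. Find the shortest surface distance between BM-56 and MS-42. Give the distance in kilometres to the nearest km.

BM-56: φ = +53.82639°, λ = -7.94472°
MS-42: φ = -27.26111°, λ = -18.73111°
Δφ = -81.0875°,  Δλ = -10.7864°
a = sin²(Δφ/2) + cos φ₁ cos φ₂ sin²(Δλ/2) = 0.427172
c = 2·arcsin(√a) = 1.424621 rad = 81.6247°
d = R·c = 6371 × 1.424621 = 9076.3 km

9076 km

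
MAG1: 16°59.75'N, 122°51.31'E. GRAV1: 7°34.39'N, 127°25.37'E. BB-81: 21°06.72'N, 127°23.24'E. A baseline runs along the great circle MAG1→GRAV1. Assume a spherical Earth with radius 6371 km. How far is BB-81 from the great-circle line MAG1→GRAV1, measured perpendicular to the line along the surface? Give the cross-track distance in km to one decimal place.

MAG1: φ = +16.99583°, λ = +122.85517°
GRAV1: φ = +7.57317°, λ = +127.42283°
BB-81: φ = +21.11200°, λ = +127.38733°
δ₁₃ = central angle MAG1→BB-81 = 0.103671 rad  (haversine)
θ₁₃ = bearing MAG1→BB-81 = 45.424°,  θ₁₂ = bearing MAG1→GRAV1 = 154.131°
dₓₜ = R·arcsin(sin δ₁₃ · sin(θ₁₃ − θ₁₂)) = 6371·arcsin(0.10349·sin(-108.707°)) = -625.481 km
|dₓₜ| = 625.481 km

625.5 km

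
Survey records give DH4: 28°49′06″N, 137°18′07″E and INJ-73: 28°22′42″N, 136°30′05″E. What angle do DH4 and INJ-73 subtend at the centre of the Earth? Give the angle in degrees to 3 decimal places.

0.829°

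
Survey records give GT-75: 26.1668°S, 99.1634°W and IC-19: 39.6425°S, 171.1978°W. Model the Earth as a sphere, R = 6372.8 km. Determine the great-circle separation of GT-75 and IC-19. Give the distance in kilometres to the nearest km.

Δφ = -13.4757°,  Δλ = -72.0344°
a = sin²(Δφ/2) + cos φ₁ cos φ₂ sin²(Δλ/2) = 0.252740
c = 2·arcsin(√a) = 1.053513 rad = 60.3619°
d = R·c = 6372.8 × 1.053513 = 6713.8 km

6714 km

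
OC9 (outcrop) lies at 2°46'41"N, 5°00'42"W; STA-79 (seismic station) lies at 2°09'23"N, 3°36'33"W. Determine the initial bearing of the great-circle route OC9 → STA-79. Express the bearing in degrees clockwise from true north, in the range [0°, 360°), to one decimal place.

113.9°

OC9: φ = +2.77806°, λ = -5.01167°
STA-79: φ = +2.15639°, λ = -3.60917°
Δλ = 1.4025°
y = sin Δλ · cos φ₂ = 0.024458
x = cos φ₁ sin φ₂ − sin φ₁ cos φ₂ cos Δλ = -0.010835
θ = atan2(y, x) = 113.8939° → 113.8939° (mod 360°)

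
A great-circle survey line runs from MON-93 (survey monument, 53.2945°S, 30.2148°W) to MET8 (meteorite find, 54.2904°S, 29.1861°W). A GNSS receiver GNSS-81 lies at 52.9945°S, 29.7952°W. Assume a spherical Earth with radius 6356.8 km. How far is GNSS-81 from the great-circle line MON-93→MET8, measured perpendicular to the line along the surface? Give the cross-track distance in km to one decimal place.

δ₁₃ = central angle MON-93→GNSS-81 = 0.006834 rad  (haversine)
θ₁₃ = bearing MON-93→GNSS-81 = 40.162°,  θ₁₂ = bearing MON-93→MET8 = 149.024°
dₓₜ = R·arcsin(sin δ₁₃ · sin(θ₁₃ − θ₁₂)) = 6356.8·arcsin(0.00683·sin(-108.862°)) = -41.112 km
|dₓₜ| = 41.112 km

41.1 km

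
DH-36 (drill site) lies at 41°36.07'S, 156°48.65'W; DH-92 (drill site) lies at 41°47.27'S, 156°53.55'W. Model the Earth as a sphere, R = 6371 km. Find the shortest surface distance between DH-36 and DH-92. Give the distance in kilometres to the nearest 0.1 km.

DH-36: φ = -41.60117°, λ = -156.81083°
DH-92: φ = -41.78783°, λ = -156.89250°
Δφ = -0.1867°,  Δλ = -0.0817°
a = sin²(Δφ/2) + cos φ₁ cos φ₂ sin²(Δλ/2) = 0.000003
c = 2·arcsin(√a) = 0.003427 rad = 0.1964°
d = R·c = 6371 × 0.003427 = 21.8 km

21.8 km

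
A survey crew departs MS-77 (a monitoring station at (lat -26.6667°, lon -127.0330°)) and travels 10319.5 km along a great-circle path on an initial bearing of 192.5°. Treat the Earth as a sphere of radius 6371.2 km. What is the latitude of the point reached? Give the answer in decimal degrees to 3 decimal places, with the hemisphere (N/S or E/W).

58.153°S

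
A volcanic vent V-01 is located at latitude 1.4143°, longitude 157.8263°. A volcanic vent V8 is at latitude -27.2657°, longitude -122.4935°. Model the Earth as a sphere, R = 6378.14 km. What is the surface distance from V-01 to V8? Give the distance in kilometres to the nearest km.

Δφ = -28.6800°,  Δλ = 79.6802°
a = sin²(Δφ/2) + cos φ₁ cos φ₂ sin²(Δλ/2) = 0.426059
c = 2·arcsin(√a) = 1.422370 rad = 81.4958°
d = R·c = 6378.14 × 1.422370 = 9072.1 km

9072 km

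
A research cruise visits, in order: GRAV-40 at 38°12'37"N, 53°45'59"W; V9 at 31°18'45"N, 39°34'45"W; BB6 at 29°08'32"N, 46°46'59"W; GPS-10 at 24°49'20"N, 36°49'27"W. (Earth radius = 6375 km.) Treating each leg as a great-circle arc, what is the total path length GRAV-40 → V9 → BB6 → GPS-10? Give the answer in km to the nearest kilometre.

GRAV-40: φ = +38.21028°, λ = -53.76639°
V9: φ = +31.31250°, λ = -39.57917°
BB6: φ = +29.14222°, λ = -46.78306°
GPS-10: φ = +24.82222°, λ = -36.82417°
GRAV-40→V9: c = 0.235973 rad, d = 1504.33 km
V9→BB6: c = 0.115021 rad, d = 733.26 km
BB6→GPS-10: c = 0.172176 rad, d = 1097.62 km
Total = 1504.33 + 733.26 + 1097.62 = 3335.21 km

3335 km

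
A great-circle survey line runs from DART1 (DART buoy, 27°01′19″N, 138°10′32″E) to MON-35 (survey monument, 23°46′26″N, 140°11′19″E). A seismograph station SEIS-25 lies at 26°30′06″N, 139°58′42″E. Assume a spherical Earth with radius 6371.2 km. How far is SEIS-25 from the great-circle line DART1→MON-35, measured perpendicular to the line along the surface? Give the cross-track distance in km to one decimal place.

DART1: φ = +27.02194°, λ = +138.17556°
MON-35: φ = +23.77389°, λ = +140.18861°
SEIS-25: φ = +26.50167°, λ = +139.97833°
δ₁₃ = central angle DART1→SEIS-25 = 0.029525 rad  (haversine)
θ₁₃ = bearing DART1→SEIS-25 = 107.504°,  θ₁₂ = bearing DART1→MON-35 = 150.319°
dₓₜ = R·arcsin(sin δ₁₃ · sin(θ₁₃ − θ₁₂)) = 6371.2·arcsin(0.02952·sin(-42.815°)) = -127.834 km
|dₓₜ| = 127.834 km

127.8 km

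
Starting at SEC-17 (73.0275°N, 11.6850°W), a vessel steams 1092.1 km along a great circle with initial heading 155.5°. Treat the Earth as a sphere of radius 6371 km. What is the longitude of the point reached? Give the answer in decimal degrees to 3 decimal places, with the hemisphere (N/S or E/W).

δ = d/R = 1092.1/6371 = 0.171417 rad
φ₂ = arcsin(sin φ₁ cos δ + cos φ₁ sin δ cos θ)
   = arcsin(0.95644·0.98534 + 0.29191·0.17058·-0.90996) = 63.78160°
λ₂ = λ₁ + atan2(sin θ sin δ cos φ₁, cos δ − sin φ₁ sin φ₂) = -2.47141°

2.471°W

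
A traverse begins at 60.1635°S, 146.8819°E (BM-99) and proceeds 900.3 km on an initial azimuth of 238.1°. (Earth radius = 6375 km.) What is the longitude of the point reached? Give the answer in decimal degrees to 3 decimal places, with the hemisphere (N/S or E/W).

δ = d/R = 900.3/6375 = 0.141224 rad
φ₂ = arcsin(sin φ₁ cos δ + cos φ₁ sin δ cos θ)
   = arcsin(-0.86745·0.99004 + 0.49753·0.14075·-0.52844) = -63.61381°
λ₂ = λ₁ + atan2(sin θ sin δ cos φ₁, cos δ − sin φ₁ sin φ₂) = 131.28411°

131.284°E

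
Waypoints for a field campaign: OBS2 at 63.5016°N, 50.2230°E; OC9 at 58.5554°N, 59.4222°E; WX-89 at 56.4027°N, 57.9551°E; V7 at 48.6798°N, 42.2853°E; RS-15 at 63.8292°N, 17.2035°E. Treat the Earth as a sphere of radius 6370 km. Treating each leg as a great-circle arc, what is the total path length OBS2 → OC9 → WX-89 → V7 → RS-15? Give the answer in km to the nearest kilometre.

OBS2→OC9: c = 0.115974 rad, d = 738.76 km
OC9→WX-89: c = 0.040012 rad, d = 254.87 km
WX-89→V7: c = 0.213239 rad, d = 1358.33 km
V7→RS-15: c = 0.354594 rad, d = 2258.76 km
Total = 738.76 + 254.87 + 1358.33 + 2258.76 = 4610.72 km

4611 km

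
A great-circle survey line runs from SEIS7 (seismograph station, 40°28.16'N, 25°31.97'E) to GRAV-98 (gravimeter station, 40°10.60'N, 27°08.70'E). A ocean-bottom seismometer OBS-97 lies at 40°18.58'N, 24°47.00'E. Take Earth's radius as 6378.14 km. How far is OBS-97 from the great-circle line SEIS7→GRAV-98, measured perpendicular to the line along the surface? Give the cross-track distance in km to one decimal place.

SEIS7: φ = +40.46933°, λ = +25.53283°
GRAV-98: φ = +40.17667°, λ = +27.14500°
OBS-97: φ = +40.30967°, λ = +24.78333°
δ₁₃ = central angle SEIS7→OBS-97 = 0.010346 rad  (haversine)
θ₁₃ = bearing SEIS7→OBS-97 = 254.617°,  θ₁₂ = bearing SEIS7→GRAV-98 = 102.871°
dₓₜ = R·arcsin(sin δ₁₃ · sin(θ₁₃ − θ₁₂)) = 6378.14·arcsin(0.01035·sin(151.746°)) = 31.236 km
|dₓₜ| = 31.236 km

31.2 km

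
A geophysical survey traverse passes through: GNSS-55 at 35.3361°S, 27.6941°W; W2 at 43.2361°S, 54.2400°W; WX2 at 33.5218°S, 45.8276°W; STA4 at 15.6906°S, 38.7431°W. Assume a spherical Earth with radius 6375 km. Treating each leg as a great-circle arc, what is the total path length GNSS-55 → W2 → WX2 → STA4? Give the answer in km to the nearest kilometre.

5849 km

GNSS-55→W2: c = 0.382179 rad, d = 2436.39 km
W2→WX2: c = 0.204678 rad, d = 1304.82 km
WX2→STA4: c = 0.330639 rad, d = 2107.82 km
Total = 2436.39 + 1304.82 + 2107.82 = 5849.03 km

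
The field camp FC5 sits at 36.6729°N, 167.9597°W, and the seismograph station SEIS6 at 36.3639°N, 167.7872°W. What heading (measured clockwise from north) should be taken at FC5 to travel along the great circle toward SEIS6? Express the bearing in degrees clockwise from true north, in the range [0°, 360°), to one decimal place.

155.8°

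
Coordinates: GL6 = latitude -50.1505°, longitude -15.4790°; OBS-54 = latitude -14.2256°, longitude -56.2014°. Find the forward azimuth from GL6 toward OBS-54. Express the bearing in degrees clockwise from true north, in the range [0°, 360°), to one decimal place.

302.7°

Δλ = -40.7224°
y = sin Δλ · cos φ₂ = -0.632389
x = cos φ₁ sin φ₂ − sin φ₁ cos φ₂ cos Δλ = 0.406541
θ = atan2(y, x) = -57.2645° → 302.7355° (mod 360°)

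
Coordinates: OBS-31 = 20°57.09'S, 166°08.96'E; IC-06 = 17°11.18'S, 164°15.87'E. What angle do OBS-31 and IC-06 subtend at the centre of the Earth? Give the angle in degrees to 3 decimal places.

OBS-31: φ = -20.95150°, λ = +166.14933°
IC-06: φ = -17.18633°, λ = +164.26450°
Δφ = 3.7652°,  Δλ = -1.8848°
a = sin²(Δφ/2) + cos φ₁ cos φ₂ sin²(Δλ/2) = 0.001321
c = 2·arcsin(√a) = 0.072695 rad = 4.1651°

4.165°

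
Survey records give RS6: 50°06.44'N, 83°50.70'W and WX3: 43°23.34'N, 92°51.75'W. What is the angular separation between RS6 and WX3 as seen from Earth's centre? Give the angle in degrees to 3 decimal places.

9.115°

RS6: φ = +50.10733°, λ = -83.84500°
WX3: φ = +43.38900°, λ = -92.86250°
Δφ = -6.7183°,  Δλ = -9.0175°
a = sin²(Δφ/2) + cos φ₁ cos φ₂ sin²(Δλ/2) = 0.006314
c = 2·arcsin(√a) = 0.159084 rad = 9.1148°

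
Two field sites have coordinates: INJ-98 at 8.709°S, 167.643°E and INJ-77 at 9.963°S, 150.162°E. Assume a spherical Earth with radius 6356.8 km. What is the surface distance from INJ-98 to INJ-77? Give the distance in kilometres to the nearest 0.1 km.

Δφ = -1.2540°,  Δλ = -17.4810°
a = sin²(Δφ/2) + cos φ₁ cos φ₂ sin²(Δλ/2) = 0.022601
c = 2·arcsin(√a) = 0.301817 rad = 17.2928°
d = R·c = 6356.8 × 0.301817 = 1918.6 km

1918.6 km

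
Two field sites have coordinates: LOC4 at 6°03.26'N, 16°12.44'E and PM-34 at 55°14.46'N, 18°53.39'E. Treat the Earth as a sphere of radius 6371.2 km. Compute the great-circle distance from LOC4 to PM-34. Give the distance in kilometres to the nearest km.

LOC4: φ = +6.05433°, λ = +16.20733°
PM-34: φ = +55.24100°, λ = +18.88983°
Δφ = 49.1867°,  Δλ = 2.6825°
a = sin²(Δφ/2) + cos φ₁ cos φ₂ sin²(Δλ/2) = 0.173512
c = 2·arcsin(√a) = 0.859290 rad = 49.2337°
d = R·c = 6371.2 × 0.859290 = 5474.7 km

5475 km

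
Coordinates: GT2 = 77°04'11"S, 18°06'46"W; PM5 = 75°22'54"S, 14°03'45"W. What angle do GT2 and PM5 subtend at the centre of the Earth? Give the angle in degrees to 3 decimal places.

GT2: φ = -77.06972°, λ = -18.11278°
PM5: φ = -75.38167°, λ = -14.06250°
Δφ = 1.6881°,  Δλ = 4.0503°
a = sin²(Δφ/2) + cos φ₁ cos φ₂ sin²(Δλ/2) = 0.000288
c = 2·arcsin(√a) = 0.033914 rad = 1.9431°

1.943°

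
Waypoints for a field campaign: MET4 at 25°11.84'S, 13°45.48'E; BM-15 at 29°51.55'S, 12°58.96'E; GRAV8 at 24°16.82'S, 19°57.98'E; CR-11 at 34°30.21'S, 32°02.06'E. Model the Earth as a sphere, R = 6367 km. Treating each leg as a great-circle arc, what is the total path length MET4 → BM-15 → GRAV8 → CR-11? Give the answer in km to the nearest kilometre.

3079 km

MET4: φ = -25.19733°, λ = +13.75800°
BM-15: φ = -29.85917°, λ = +12.98267°
GRAV8: φ = -24.28033°, λ = +19.96633°
CR-11: φ = -34.50350°, λ = +32.03433°
MET4→BM-15: c = 0.082244 rad, d = 523.65 km
BM-15→GRAV8: c = 0.145743 rad, d = 927.95 km
GRAV8→CR-11: c = 0.255557 rad, d = 1627.13 km
Total = 523.65 + 927.95 + 1627.13 = 3078.72 km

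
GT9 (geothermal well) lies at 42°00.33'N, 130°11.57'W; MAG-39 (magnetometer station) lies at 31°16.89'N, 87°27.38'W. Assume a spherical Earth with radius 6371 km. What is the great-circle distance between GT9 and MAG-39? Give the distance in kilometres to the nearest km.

GT9: φ = +42.00550°, λ = -130.19283°
MAG-39: φ = +31.28150°, λ = -87.45633°
Δφ = -10.7240°,  Δλ = 42.7365°
a = sin²(Δφ/2) + cos φ₁ cos φ₂ sin²(Δλ/2) = 0.093042
c = 2·arcsin(√a) = 0.619935 rad = 35.5197°
d = R·c = 6371 × 0.619935 = 3949.6 km

3950 km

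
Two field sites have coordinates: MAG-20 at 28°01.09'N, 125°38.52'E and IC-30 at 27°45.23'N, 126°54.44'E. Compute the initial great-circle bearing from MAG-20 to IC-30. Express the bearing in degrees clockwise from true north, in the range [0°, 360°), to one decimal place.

MAG-20: φ = +28.01817°, λ = +125.64200°
IC-30: φ = +27.75383°, λ = +126.90733°
Δλ = 1.2653°
y = sin Δλ · cos φ₂ = 0.019542
x = cos φ₁ sin φ₂ − sin φ₁ cos φ₂ cos Δλ = -0.004512
θ = atan2(y, x) = 103.0013° → 103.0013° (mod 360°)

103.0°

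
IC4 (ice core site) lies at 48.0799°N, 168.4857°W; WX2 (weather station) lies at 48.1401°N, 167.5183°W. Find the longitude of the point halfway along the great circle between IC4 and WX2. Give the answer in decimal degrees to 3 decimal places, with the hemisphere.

168.002°W

Bx = cos φ₂ cos Δλ = 0.667216,  By = cos φ₂ sin Δλ = 0.011267
φₘ = atan2(sin φ₁ + sin φ₂, √((cos φ₁ + Bx)² + By²)) = 48.11101°
λₘ = λ₁ + atan2(By, cos φ₁ + Bx) = -168.00228°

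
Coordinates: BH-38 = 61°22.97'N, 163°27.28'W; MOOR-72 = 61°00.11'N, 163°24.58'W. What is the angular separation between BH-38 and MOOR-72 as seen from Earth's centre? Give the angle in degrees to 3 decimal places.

0.382°

BH-38: φ = +61.38283°, λ = -163.45467°
MOOR-72: φ = +61.00183°, λ = -163.40967°
Δφ = -0.3810°,  Δλ = 0.0450°
a = sin²(Δφ/2) + cos φ₁ cos φ₂ sin²(Δλ/2) = 0.000011
c = 2·arcsin(√a) = 0.006660 rad = 0.3816°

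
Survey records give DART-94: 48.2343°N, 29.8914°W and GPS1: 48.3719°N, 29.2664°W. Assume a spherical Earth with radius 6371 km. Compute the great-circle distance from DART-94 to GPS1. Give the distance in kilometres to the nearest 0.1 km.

48.7 km

Δφ = 0.1376°,  Δλ = 0.6250°
a = sin²(Δφ/2) + cos φ₁ cos φ₂ sin²(Δλ/2) = 0.000015
c = 2·arcsin(√a) = 0.007643 rad = 0.4379°
d = R·c = 6371 × 0.007643 = 48.7 km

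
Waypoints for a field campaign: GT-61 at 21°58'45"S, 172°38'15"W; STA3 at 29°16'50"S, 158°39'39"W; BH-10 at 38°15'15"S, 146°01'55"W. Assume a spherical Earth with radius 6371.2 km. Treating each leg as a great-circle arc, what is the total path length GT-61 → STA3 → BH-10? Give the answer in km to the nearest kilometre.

GT-61: φ = -21.97917°, λ = -172.63750°
STA3: φ = -29.28056°, λ = -158.66083°
BH-10: φ = -38.25417°, λ = -146.03194°
GT-61→STA3: c = 0.253881 rad, d = 1617.53 km
STA3→BH-10: c = 0.240625 rad, d = 1533.07 km
Total = 1617.53 + 1533.07 = 3150.60 km

3151 km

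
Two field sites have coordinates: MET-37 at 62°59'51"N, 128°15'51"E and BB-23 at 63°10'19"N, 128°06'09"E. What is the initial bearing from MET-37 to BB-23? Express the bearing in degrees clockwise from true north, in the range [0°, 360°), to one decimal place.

MET-37: φ = +62.99750°, λ = +128.26417°
BB-23: φ = +63.17194°, λ = +128.10250°
Δλ = -0.1617°
y = sin Δλ · cos φ₂ = -0.001273
x = cos φ₁ sin φ₂ − sin φ₁ cos φ₂ cos Δλ = 0.003046
θ = atan2(y, x) = -22.6867° → 337.3133° (mod 360°)

337.3°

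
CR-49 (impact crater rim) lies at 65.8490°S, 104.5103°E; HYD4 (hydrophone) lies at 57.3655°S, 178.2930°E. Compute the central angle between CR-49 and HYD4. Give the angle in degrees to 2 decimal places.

33.90°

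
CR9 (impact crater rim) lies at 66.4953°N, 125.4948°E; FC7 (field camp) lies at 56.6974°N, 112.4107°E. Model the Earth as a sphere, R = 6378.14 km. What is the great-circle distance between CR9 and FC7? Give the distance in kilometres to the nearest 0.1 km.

1286.4 km

Δφ = -9.7979°,  Δλ = -13.0841°
a = sin²(Δφ/2) + cos φ₁ cos φ₂ sin²(Δλ/2) = 0.010135
c = 2·arcsin(√a) = 0.201691 rad = 11.5561°
d = R·c = 6378.14 × 0.201691 = 1286.4 km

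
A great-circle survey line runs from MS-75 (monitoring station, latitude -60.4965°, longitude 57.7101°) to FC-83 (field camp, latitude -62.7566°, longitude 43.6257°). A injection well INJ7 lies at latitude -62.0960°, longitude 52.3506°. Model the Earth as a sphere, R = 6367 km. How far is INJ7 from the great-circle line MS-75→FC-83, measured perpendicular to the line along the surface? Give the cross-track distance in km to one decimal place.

55.0 km

δ₁₃ = central angle MS-75→INJ7 = 0.052869 rad  (haversine)
θ₁₃ = bearing MS-75→INJ7 = 235.812°,  θ₁₂ = bearing MS-75→FC-83 = 245.226°
dₓₜ = R·arcsin(sin δ₁₃ · sin(θ₁₃ − θ₁₂)) = 6367·arcsin(0.05284·sin(-9.414°)) = -55.032 km
|dₓₜ| = 55.032 km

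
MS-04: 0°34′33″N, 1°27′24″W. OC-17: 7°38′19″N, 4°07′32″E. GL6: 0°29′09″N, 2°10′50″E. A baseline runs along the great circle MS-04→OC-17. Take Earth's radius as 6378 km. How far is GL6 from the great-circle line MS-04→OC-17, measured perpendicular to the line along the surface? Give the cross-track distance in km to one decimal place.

MS-04: φ = +0.57583°, λ = -1.45667°
OC-17: φ = +7.63861°, λ = +4.12556°
GL6: φ = +0.48583°, λ = +2.18056°
δ₁₃ = central angle MS-04→GL6 = 0.063498 rad  (haversine)
θ₁₃ = bearing MS-04→GL6 = 91.400°,  θ₁₂ = bearing MS-04→OC-17 = 38.089°
dₓₜ = R·arcsin(sin δ₁₃ · sin(θ₁₃ − θ₁₂)) = 6378·arcsin(0.06346·sin(53.311°)) = 324.680 km
|dₓₜ| = 324.680 km

324.7 km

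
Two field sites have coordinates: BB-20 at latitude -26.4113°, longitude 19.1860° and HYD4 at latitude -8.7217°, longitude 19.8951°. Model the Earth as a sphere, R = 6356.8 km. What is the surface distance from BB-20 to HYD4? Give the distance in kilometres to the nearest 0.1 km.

Δφ = 17.6896°,  Δλ = 0.7091°
a = sin²(Δφ/2) + cos φ₁ cos φ₂ sin²(Δλ/2) = 0.023676
c = 2·arcsin(√a) = 0.308965 rad = 17.7024°
d = R·c = 6356.8 × 0.308965 = 1964.0 km

1964.0 km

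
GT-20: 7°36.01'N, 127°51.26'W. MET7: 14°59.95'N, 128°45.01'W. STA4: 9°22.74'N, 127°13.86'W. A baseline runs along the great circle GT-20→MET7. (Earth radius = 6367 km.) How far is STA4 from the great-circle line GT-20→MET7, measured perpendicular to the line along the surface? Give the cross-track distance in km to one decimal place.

GT-20: φ = +7.60017°, λ = -127.85433°
MET7: φ = +14.99917°, λ = -128.75017°
STA4: φ = +9.37900°, λ = -127.23100°
δ₁₃ = central angle GT-20→STA4 = 0.032858 rad  (haversine)
θ₁₃ = bearing GT-20→STA4 = 19.070°,  θ₁₂ = bearing GT-20→MET7 = 353.312°
dₓₜ = R·arcsin(sin δ₁₃ · sin(θ₁₃ − θ₁₂)) = 6367·arcsin(0.03285·sin(-334.242°)) = 90.901 km
|dₓₜ| = 90.901 km

90.9 km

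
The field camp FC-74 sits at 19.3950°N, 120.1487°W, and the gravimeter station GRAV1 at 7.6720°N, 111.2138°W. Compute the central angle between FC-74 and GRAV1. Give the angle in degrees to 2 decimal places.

14.58°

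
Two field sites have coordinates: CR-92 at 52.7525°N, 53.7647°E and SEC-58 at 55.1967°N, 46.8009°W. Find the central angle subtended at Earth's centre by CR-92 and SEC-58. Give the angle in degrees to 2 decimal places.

53.82°

Δφ = 2.4442°,  Δλ = -100.5656°
a = sin²(Δφ/2) + cos φ₁ cos φ₂ sin²(Δλ/2) = 0.204856
c = 2·arcsin(√a) = 0.939380 rad = 53.8225°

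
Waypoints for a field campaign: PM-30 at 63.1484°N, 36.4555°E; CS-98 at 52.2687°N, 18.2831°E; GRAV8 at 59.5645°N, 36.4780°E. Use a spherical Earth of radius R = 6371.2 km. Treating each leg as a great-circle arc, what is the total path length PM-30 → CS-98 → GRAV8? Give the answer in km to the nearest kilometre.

2997 km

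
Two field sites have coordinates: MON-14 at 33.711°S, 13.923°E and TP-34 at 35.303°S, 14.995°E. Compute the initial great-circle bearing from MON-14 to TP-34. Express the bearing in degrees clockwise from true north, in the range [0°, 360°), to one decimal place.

151.3°

Δλ = 1.0720°
y = sin Δλ · cos φ₂ = 0.015268
x = cos φ₁ sin φ₂ − sin φ₁ cos φ₂ cos Δλ = -0.027861
θ = atan2(y, x) = 151.2766° → 151.2766° (mod 360°)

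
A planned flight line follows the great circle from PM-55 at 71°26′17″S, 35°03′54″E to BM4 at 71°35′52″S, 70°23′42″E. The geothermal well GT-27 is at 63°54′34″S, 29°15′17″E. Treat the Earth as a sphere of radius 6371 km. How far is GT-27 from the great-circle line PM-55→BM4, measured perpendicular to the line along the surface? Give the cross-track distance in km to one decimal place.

698.3 km

PM-55: φ = -71.43806°, λ = +35.06500°
BM4: φ = -71.59778°, λ = +70.39500°
GT-27: φ = -63.90944°, λ = +29.25472°
δ₁₃ = central angle PM-55→GT-27 = 0.136779 rad  (haversine)
θ₁₃ = bearing PM-55→GT-27 = 340.942°,  θ₁₂ = bearing PM-55→BM4 = 107.598°
dₓₜ = R·arcsin(sin δ₁₃ · sin(θ₁₃ − θ₁₂)) = 6371·arcsin(0.13635·sin(233.345°)) = -698.308 km
|dₓₜ| = 698.308 km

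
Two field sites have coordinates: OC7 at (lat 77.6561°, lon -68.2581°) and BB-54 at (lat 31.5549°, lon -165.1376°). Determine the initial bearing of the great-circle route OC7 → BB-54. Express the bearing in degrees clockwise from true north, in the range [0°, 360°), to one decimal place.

284.0°

Δλ = -96.8795°
y = sin Δλ · cos φ₂ = -0.846004
x = cos φ₁ sin φ₂ − sin φ₁ cos φ₂ cos Δλ = 0.211585
θ = atan2(y, x) = -75.9584° → 284.0416° (mod 360°)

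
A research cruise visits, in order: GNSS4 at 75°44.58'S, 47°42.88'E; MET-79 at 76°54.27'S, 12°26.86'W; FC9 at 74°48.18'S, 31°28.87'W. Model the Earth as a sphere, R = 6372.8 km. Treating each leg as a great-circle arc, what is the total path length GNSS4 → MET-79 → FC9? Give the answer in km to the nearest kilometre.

GNSS4: φ = -75.74300°, λ = +47.71467°
MET-79: φ = -76.90450°, λ = -12.44767°
FC9: φ = -74.80300°, λ = -31.48117°
GNSS4→MET-79: c = 0.238226 rad, d = 1518.17 km
MET-79→FC9: c = 0.088570 rad, d = 564.44 km
Total = 1518.17 + 564.44 = 2082.61 km

2083 km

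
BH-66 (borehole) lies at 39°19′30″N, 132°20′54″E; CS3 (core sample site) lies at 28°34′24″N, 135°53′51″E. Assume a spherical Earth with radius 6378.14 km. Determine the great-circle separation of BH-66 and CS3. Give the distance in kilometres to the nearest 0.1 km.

BH-66: φ = +39.32500°, λ = +132.34833°
CS3: φ = +28.57333°, λ = +135.89750°
Δφ = -10.7517°,  Δλ = 3.5492°
a = sin²(Δφ/2) + cos φ₁ cos φ₂ sin²(Δλ/2) = 0.009429
c = 2·arcsin(√a) = 0.194513 rad = 11.1447°
d = R·c = 6378.14 × 0.194513 = 1240.6 km

1240.6 km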